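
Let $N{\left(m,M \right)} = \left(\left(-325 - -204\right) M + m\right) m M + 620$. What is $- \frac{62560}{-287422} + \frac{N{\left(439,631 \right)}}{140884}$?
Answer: $- \frac{755498640304137}{5061645131} \approx -1.4926 \cdot 10^{5}$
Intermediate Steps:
$N{\left(m,M \right)} = 620 + M m \left(m - 121 M\right)$ ($N{\left(m,M \right)} = \left(\left(-325 + 204\right) M + m\right) m M + 620 = \left(- 121 M + m\right) m M + 620 = \left(m - 121 M\right) m M + 620 = m \left(m - 121 M\right) M + 620 = M m \left(m - 121 M\right) + 620 = 620 + M m \left(m - 121 M\right)$)
$- \frac{62560}{-287422} + \frac{N{\left(439,631 \right)}}{140884} = - \frac{62560}{-287422} + \frac{620 + 631 \cdot 439^{2} - 53119 \cdot 631^{2}}{140884} = \left(-62560\right) \left(- \frac{1}{287422}\right) + \left(620 + 631 \cdot 192721 - 53119 \cdot 398161\right) \frac{1}{140884} = \frac{31280}{143711} + \left(620 + 121606951 - 21149914159\right) \frac{1}{140884} = \frac{31280}{143711} - \frac{5257076647}{35221} = - \frac{755498640304137}{5061645131}$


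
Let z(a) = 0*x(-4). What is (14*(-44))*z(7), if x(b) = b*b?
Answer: 0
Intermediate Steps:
x(b) = b²
z(a) = 0 (z(a) = 0*(-4)² = 0*16 = 0)
(14*(-44))*z(7) = (14*(-44))*0 = -616*0 = 0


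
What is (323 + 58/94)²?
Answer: 231344100/2209 ≈ 1.0473e+5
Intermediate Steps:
(323 + 58/94)² = (323 + 58*(1/94))² = (323 + 29/47)² = (15210/47)² = 231344100/2209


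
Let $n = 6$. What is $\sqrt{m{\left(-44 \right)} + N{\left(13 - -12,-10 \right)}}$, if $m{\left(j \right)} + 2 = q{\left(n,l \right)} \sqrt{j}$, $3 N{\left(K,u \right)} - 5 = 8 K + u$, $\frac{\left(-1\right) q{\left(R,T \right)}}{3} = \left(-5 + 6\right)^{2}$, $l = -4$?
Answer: $\sqrt{63 - 6 i \sqrt{11}} \approx 8.0333 - 1.2386 i$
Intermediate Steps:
$q{\left(R,T \right)} = -3$ ($q{\left(R,T \right)} = - 3 \left(-5 + 6\right)^{2} = - 3 \cdot 1^{2} = \left(-3\right) 1 = -3$)
$N{\left(K,u \right)} = \frac{5}{3} + \frac{u}{3} + \frac{8 K}{3}$ ($N{\left(K,u \right)} = \frac{5}{3} + \frac{8 K + u}{3} = \frac{5}{3} + \frac{u + 8 K}{3} = \frac{5}{3} + \left(\frac{u}{3} + \frac{8 K}{3}\right) = \frac{5}{3} + \frac{u}{3} + \frac{8 K}{3}$)
$m{\left(j \right)} = -2 - 3 \sqrt{j}$
$\sqrt{m{\left(-44 \right)} + N{\left(13 - -12,-10 \right)}} = \sqrt{\left(-2 - 3 \sqrt{-44}\right) + \left(\frac{5}{3} + \frac{1}{3} \left(-10\right) + \frac{8 \left(13 - -12\right)}{3}\right)} = \sqrt{\left(-2 - 3 \cdot 2 i \sqrt{11}\right) + \left(\frac{5}{3} - \frac{10}{3} + \frac{8 \left(13 + 12\right)}{3}\right)} = \sqrt{\left(-2 - 6 i \sqrt{11}\right) + \left(\frac{5}{3} - \frac{10}{3} + \frac{8}{3} \cdot 25\right)} = \sqrt{\left(-2 - 6 i \sqrt{11}\right) + \left(\frac{5}{3} - \frac{10}{3} + \frac{200}{3}\right)} = \sqrt{\left(-2 - 6 i \sqrt{11}\right) + 65} = \sqrt{63 - 6 i \sqrt{11}}$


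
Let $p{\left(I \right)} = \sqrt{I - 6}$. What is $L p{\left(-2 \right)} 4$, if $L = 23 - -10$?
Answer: $264 i \sqrt{2} \approx 373.35 i$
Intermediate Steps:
$L = 33$ ($L = 23 + 10 = 33$)
$p{\left(I \right)} = \sqrt{-6 + I}$
$L p{\left(-2 \right)} 4 = 33 \sqrt{-6 - 2} \cdot 4 = 33 \sqrt{-8} \cdot 4 = 33 \cdot 2 i \sqrt{2} \cdot 4 = 66 i \sqrt{2} \cdot 4 = 264 i \sqrt{2}$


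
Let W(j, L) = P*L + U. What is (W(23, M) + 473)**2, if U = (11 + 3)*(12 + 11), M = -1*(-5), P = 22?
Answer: 819025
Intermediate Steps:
M = 5
U = 322 (U = 14*23 = 322)
W(j, L) = 322 + 22*L (W(j, L) = 22*L + 322 = 322 + 22*L)
(W(23, M) + 473)**2 = ((322 + 22*5) + 473)**2 = ((322 + 110) + 473)**2 = (432 + 473)**2 = 905**2 = 819025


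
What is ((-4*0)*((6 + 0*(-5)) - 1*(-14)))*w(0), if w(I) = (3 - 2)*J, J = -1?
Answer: 0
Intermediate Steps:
w(I) = -1 (w(I) = (3 - 2)*(-1) = 1*(-1) = -1)
((-4*0)*((6 + 0*(-5)) - 1*(-14)))*w(0) = ((-4*0)*((6 + 0*(-5)) - 1*(-14)))*(-1) = (0*((6 + 0) + 14))*(-1) = (0*(6 + 14))*(-1) = (0*20)*(-1) = 0*(-1) = 0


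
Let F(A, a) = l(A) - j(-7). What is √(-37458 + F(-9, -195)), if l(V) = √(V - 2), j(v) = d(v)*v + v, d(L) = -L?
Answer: √(-37402 + I*√11) ≈ 0.0086 + 193.4*I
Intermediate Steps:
j(v) = v - v² (j(v) = (-v)*v + v = -v² + v = v - v²)
l(V) = √(-2 + V)
F(A, a) = 56 + √(-2 + A) (F(A, a) = √(-2 + A) - (-7)*(1 - 1*(-7)) = √(-2 + A) - (-7)*(1 + 7) = √(-2 + A) - (-7)*8 = √(-2 + A) - 1*(-56) = √(-2 + A) + 56 = 56 + √(-2 + A))
√(-37458 + F(-9, -195)) = √(-37458 + (56 + √(-2 - 9))) = √(-37458 + (56 + √(-11))) = √(-37458 + (56 + I*√11)) = √(-37402 + I*√11)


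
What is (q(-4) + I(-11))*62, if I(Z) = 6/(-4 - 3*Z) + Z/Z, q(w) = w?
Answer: -5022/29 ≈ -173.17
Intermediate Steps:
I(Z) = 1 + 6/(-4 - 3*Z) (I(Z) = 6/(-4 - 3*Z) + 1 = 1 + 6/(-4 - 3*Z))
(q(-4) + I(-11))*62 = (-4 + (-2 + 3*(-11))/(4 + 3*(-11)))*62 = (-4 + (-2 - 33)/(4 - 33))*62 = (-4 - 35/(-29))*62 = (-4 - 1/29*(-35))*62 = (-4 + 35/29)*62 = -81/29*62 = -5022/29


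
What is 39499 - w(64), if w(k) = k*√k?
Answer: 38987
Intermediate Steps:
w(k) = k^(3/2)
39499 - w(64) = 39499 - 64^(3/2) = 39499 - 1*512 = 39499 - 512 = 38987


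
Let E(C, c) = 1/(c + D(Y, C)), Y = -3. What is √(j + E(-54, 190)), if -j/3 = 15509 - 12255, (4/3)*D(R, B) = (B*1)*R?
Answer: 2*I*√947228513/623 ≈ 98.803*I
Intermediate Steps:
D(R, B) = 3*B*R/4 (D(R, B) = 3*((B*1)*R)/4 = 3*(B*R)/4 = 3*B*R/4)
j = -9762 (j = -3*(15509 - 12255) = -3*3254 = -9762)
E(C, c) = 1/(c - 9*C/4) (E(C, c) = 1/(c + (¾)*C*(-3)) = 1/(c - 9*C/4))
√(j + E(-54, 190)) = √(-9762 + 4/(-9*(-54) + 4*190)) = √(-9762 + 4/(486 + 760)) = √(-9762 + 4/1246) = √(-9762 + 4*(1/1246)) = √(-9762 + 2/623) = √(-6081724/623) = 2*I*√947228513/623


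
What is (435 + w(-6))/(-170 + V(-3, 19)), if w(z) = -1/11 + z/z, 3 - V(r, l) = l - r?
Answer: -685/297 ≈ -2.3064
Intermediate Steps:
V(r, l) = 3 + r - l (V(r, l) = 3 - (l - r) = 3 + (r - l) = 3 + r - l)
w(z) = 10/11 (w(z) = -1*1/11 + 1 = -1/11 + 1 = 10/11)
(435 + w(-6))/(-170 + V(-3, 19)) = (435 + 10/11)/(-170 + (3 - 3 - 1*19)) = 4795/(11*(-170 + (3 - 3 - 19))) = 4795/(11*(-170 - 19)) = (4795/11)/(-189) = (4795/11)*(-1/189) = -685/297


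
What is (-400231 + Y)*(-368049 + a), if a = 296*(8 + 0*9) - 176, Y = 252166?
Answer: 54170616705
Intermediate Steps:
a = 2192 (a = 296*(8 + 0) - 176 = 296*8 - 176 = 2368 - 176 = 2192)
(-400231 + Y)*(-368049 + a) = (-400231 + 252166)*(-368049 + 2192) = -148065*(-365857) = 54170616705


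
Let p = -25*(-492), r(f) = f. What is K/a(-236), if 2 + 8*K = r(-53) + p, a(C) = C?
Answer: -12245/1888 ≈ -6.4857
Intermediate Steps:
p = 12300
K = 12245/8 (K = -¼ + (-53 + 12300)/8 = -¼ + (⅛)*12247 = -¼ + 12247/8 = 12245/8 ≈ 1530.6)
K/a(-236) = (12245/8)/(-236) = (12245/8)*(-1/236) = -12245/1888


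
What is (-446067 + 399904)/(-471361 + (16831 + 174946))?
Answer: 46163/279584 ≈ 0.16511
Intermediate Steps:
(-446067 + 399904)/(-471361 + (16831 + 174946)) = -46163/(-471361 + 191777) = -46163/(-279584) = -46163*(-1/279584) = 46163/279584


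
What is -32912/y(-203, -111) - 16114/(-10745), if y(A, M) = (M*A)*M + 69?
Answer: 2904019154/1919589645 ≈ 1.5128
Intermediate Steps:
y(A, M) = 69 + A*M² (y(A, M) = (A*M)*M + 69 = A*M² + 69 = 69 + A*M²)
-32912/y(-203, -111) - 16114/(-10745) = -32912/(69 - 203*(-111)²) - 16114/(-10745) = -32912/(69 - 203*12321) - 16114*(-1/10745) = -32912/(69 - 2501163) + 2302/1535 = -32912/(-2501094) + 2302/1535 = -32912*(-1/2501094) + 2302/1535 = 16456/1250547 + 2302/1535 = 2904019154/1919589645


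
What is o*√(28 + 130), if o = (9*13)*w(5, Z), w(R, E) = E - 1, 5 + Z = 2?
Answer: -468*√158 ≈ -5882.7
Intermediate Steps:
Z = -3 (Z = -5 + 2 = -3)
w(R, E) = -1 + E
o = -468 (o = (9*13)*(-1 - 3) = 117*(-4) = -468)
o*√(28 + 130) = -468*√(28 + 130) = -468*√158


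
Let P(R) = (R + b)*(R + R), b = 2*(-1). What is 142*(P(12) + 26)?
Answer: 37772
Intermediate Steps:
b = -2
P(R) = 2*R*(-2 + R) (P(R) = (R - 2)*(R + R) = (-2 + R)*(2*R) = 2*R*(-2 + R))
142*(P(12) + 26) = 142*(2*12*(-2 + 12) + 26) = 142*(2*12*10 + 26) = 142*(240 + 26) = 142*266 = 37772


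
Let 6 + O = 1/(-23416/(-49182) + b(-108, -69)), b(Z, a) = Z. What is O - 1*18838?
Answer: -49825821871/2644120 ≈ -18844.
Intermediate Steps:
O = -15889311/2644120 (O = -6 + 1/(-23416/(-49182) - 108) = -6 + 1/(-23416*(-1/49182) - 108) = -6 + 1/(11708/24591 - 108) = -6 + 1/(-2644120/24591) = -6 - 24591/2644120 = -15889311/2644120 ≈ -6.0093)
O - 1*18838 = -15889311/2644120 - 1*18838 = -15889311/2644120 - 18838 = -49825821871/2644120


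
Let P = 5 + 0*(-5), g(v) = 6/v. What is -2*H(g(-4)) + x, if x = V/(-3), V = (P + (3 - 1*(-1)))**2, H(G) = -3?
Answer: -21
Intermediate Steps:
P = 5 (P = 5 + 0 = 5)
V = 81 (V = (5 + (3 - 1*(-1)))**2 = (5 + (3 + 1))**2 = (5 + 4)**2 = 9**2 = 81)
x = -27 (x = 81/(-3) = 81*(-1/3) = -27)
-2*H(g(-4)) + x = -2*(-3) - 27 = 6 - 27 = -21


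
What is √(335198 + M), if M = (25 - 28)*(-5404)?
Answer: √351410 ≈ 592.80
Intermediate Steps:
M = 16212 (M = -3*(-5404) = 16212)
√(335198 + M) = √(335198 + 16212) = √351410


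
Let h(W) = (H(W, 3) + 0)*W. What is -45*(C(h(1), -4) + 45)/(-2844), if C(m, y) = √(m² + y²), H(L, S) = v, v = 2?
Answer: 225/316 + 5*√5/158 ≈ 0.78279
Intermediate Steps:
H(L, S) = 2
h(W) = 2*W (h(W) = (2 + 0)*W = 2*W)
-45*(C(h(1), -4) + 45)/(-2844) = -45*(√((2*1)² + (-4)²) + 45)/(-2844) = -45*(√(2² + 16) + 45)*(-1/2844) = -45*(√(4 + 16) + 45)*(-1/2844) = -45*(√20 + 45)*(-1/2844) = -45*(2*√5 + 45)*(-1/2844) = -45*(45 + 2*√5)*(-1/2844) = (-2025 - 90*√5)*(-1/2844) = 225/316 + 5*√5/158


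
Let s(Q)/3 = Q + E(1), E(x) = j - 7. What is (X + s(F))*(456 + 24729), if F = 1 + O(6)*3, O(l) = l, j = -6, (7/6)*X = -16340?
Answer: -2465964090/7 ≈ -3.5228e+8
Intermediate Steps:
X = -98040/7 (X = (6/7)*(-16340) = -98040/7 ≈ -14006.)
E(x) = -13 (E(x) = -6 - 7 = -13)
F = 19 (F = 1 + 6*3 = 1 + 18 = 19)
s(Q) = -39 + 3*Q (s(Q) = 3*(Q - 13) = 3*(-13 + Q) = -39 + 3*Q)
(X + s(F))*(456 + 24729) = (-98040/7 + (-39 + 3*19))*(456 + 24729) = (-98040/7 + (-39 + 57))*25185 = (-98040/7 + 18)*25185 = -97914/7*25185 = -2465964090/7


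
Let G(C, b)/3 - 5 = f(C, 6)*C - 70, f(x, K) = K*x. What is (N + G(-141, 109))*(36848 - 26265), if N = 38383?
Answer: 4191354818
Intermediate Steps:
G(C, b) = -195 + 18*C² (G(C, b) = 15 + 3*((6*C)*C - 70) = 15 + 3*(6*C² - 70) = 15 + 3*(-70 + 6*C²) = 15 + (-210 + 18*C²) = -195 + 18*C²)
(N + G(-141, 109))*(36848 - 26265) = (38383 + (-195 + 18*(-141)²))*(36848 - 26265) = (38383 + (-195 + 18*19881))*10583 = (38383 + (-195 + 357858))*10583 = (38383 + 357663)*10583 = 396046*10583 = 4191354818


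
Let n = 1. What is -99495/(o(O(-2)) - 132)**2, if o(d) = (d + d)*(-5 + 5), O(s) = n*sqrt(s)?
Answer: -1005/176 ≈ -5.7102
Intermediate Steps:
O(s) = sqrt(s) (O(s) = 1*sqrt(s) = sqrt(s))
o(d) = 0 (o(d) = (2*d)*0 = 0)
-99495/(o(O(-2)) - 132)**2 = -99495/(0 - 132)**2 = -99495/((-132)**2) = -99495/17424 = -99495*1/17424 = -1005/176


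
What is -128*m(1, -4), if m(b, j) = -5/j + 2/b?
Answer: -416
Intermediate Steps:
-128*m(1, -4) = -128*(-5/(-4) + 2/1) = -128*(-5*(-¼) + 2*1) = -128*(5/4 + 2) = -128*13/4 = -416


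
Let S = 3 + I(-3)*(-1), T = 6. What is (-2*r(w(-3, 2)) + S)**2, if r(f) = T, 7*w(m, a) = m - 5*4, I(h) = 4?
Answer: 169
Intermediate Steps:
w(m, a) = -20/7 + m/7 (w(m, a) = (m - 5*4)/7 = (m - 20)/7 = (-20 + m)/7 = -20/7 + m/7)
S = -1 (S = 3 + 4*(-1) = 3 - 4 = -1)
r(f) = 6
(-2*r(w(-3, 2)) + S)**2 = (-2*6 - 1)**2 = (-12 - 1)**2 = (-13)**2 = 169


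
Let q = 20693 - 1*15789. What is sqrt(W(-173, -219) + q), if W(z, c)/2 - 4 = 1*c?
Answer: sqrt(4474) ≈ 66.888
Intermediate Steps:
q = 4904 (q = 20693 - 15789 = 4904)
W(z, c) = 8 + 2*c (W(z, c) = 8 + 2*(1*c) = 8 + 2*c)
sqrt(W(-173, -219) + q) = sqrt((8 + 2*(-219)) + 4904) = sqrt((8 - 438) + 4904) = sqrt(-430 + 4904) = sqrt(4474)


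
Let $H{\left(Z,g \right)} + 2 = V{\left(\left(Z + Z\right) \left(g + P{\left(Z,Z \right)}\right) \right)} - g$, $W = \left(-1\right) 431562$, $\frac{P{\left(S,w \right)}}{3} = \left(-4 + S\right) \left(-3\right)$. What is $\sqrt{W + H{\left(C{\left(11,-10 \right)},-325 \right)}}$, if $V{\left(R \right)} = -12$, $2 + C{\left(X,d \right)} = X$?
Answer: $i \sqrt{431251} \approx 656.7 i$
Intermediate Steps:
$P{\left(S,w \right)} = 36 - 9 S$ ($P{\left(S,w \right)} = 3 \left(-4 + S\right) \left(-3\right) = 3 \left(12 - 3 S\right) = 36 - 9 S$)
$C{\left(X,d \right)} = -2 + X$
$W = -431562$
$H{\left(Z,g \right)} = -14 - g$ ($H{\left(Z,g \right)} = -2 - \left(12 + g\right) = -14 - g$)
$\sqrt{W + H{\left(C{\left(11,-10 \right)},-325 \right)}} = \sqrt{-431562 - -311} = \sqrt{-431562 + \left(-14 + 325\right)} = \sqrt{-431562 + 311} = \sqrt{-431251} = i \sqrt{431251}$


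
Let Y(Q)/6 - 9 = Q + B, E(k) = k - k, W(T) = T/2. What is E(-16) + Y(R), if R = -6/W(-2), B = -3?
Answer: 72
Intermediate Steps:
W(T) = T/2 (W(T) = T*(½) = T/2)
E(k) = 0
R = 6 (R = -6/((½)*(-2)) = -6/(-1) = -6*(-1) = 6)
Y(Q) = 36 + 6*Q (Y(Q) = 54 + 6*(Q - 3) = 54 + 6*(-3 + Q) = 54 + (-18 + 6*Q) = 36 + 6*Q)
E(-16) + Y(R) = 0 + (36 + 6*6) = 0 + (36 + 36) = 0 + 72 = 72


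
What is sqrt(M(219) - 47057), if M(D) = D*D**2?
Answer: sqrt(10456402) ≈ 3233.6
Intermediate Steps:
M(D) = D**3
sqrt(M(219) - 47057) = sqrt(219**3 - 47057) = sqrt(10503459 - 47057) = sqrt(10456402)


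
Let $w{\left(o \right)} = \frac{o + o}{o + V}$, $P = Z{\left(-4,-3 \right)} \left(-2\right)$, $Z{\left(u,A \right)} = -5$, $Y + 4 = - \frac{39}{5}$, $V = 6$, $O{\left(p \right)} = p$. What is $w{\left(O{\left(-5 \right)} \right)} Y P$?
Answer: $1180$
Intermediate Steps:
$Y = - \frac{59}{5}$ ($Y = -4 - \frac{39}{5} = - \frac{59}{5} \approx -11.8$)
$P = 10$ ($P = \left(-5\right) \left(-2\right) = 10$)
$w{\left(o \right)} = \frac{2 o}{6 + o}$ ($w{\left(o \right)} = \frac{o + o}{o + 6} = \frac{2 o}{6 + o}$)
$w{\left(O{\left(-5 \right)} \right)} Y P = 2 \left(-5\right) \frac{1}{6 - 5} \left(- \frac{59}{5}\right) 10 = 2 \left(-5\right) 1^{-1} \left(- \frac{59}{5}\right) 10 = 2 \left(-5\right) 1 \left(- \frac{59}{5}\right) 10 = \left(-10\right) \left(- \frac{59}{5}\right) 10 = 118 \cdot 10 = 1180$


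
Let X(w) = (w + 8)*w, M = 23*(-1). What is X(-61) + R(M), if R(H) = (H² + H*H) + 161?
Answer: 4452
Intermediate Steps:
M = -23
R(H) = 161 + 2*H² (R(H) = (H² + H²) + 161 = 2*H² + 161 = 161 + 2*H²)
X(w) = w*(8 + w) (X(w) = (8 + w)*w = w*(8 + w))
X(-61) + R(M) = -61*(8 - 61) + (161 + 2*(-23)²) = -61*(-53) + (161 + 2*529) = 3233 + (161 + 1058) = 3233 + 1219 = 4452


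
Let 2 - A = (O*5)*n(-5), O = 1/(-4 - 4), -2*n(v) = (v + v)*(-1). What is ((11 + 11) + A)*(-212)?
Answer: -8851/2 ≈ -4425.5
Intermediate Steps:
n(v) = v (n(v) = -(v + v)*(-1)/2 = -2*v*(-1)/2 = -(-1)*v = v)
O = -⅛ (O = 1/(-8) = -⅛ ≈ -0.12500)
A = -9/8 (A = 2 - (-⅛*5)*(-5) = 2 - (-5)*(-5)/8 = 2 - 1*25/8 = 2 - 25/8 = -9/8 ≈ -1.1250)
((11 + 11) + A)*(-212) = ((11 + 11) - 9/8)*(-212) = (22 - 9/8)*(-212) = (167/8)*(-212) = -8851/2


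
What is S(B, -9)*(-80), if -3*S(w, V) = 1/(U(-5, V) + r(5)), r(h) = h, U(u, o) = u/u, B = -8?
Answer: 40/9 ≈ 4.4444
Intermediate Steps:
U(u, o) = 1
S(w, V) = -1/18 (S(w, V) = -1/(3*(1 + 5)) = -⅓/6 = -⅓*⅙ = -1/18)
S(B, -9)*(-80) = -1/18*(-80) = 40/9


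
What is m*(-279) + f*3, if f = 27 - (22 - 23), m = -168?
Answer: 46956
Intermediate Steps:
f = 28 (f = 27 - 1*(-1) = 27 + 1 = 28)
m*(-279) + f*3 = -168*(-279) + 28*3 = 46872 + 84 = 46956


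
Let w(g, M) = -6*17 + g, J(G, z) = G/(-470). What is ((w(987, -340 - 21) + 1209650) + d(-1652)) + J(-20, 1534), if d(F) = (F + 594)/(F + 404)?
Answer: 35502596591/29328 ≈ 1.2105e+6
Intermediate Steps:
J(G, z) = -G/470 (J(G, z) = G*(-1/470) = -G/470)
d(F) = (594 + F)/(404 + F)
w(g, M) = -102 + g
((w(987, -340 - 21) + 1209650) + d(-1652)) + J(-20, 1534) = (((-102 + 987) + 1209650) + (594 - 1652)/(404 - 1652)) - 1/470*(-20) = ((885 + 1209650) - 1058/(-1248)) + 2/47 = (1210535 - 1/1248*(-1058)) + 2/47 = (1210535 + 529/624) + 2/47 = 755374369/624 + 2/47 = 35502596591/29328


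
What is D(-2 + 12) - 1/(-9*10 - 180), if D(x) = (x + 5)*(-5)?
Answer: -20249/270 ≈ -74.996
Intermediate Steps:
D(x) = -25 - 5*x (D(x) = (5 + x)*(-5) = -25 - 5*x)
D(-2 + 12) - 1/(-9*10 - 180) = (-25 - 5*(-2 + 12)) - 1/(-9*10 - 180) = (-25 - 5*10) - 1/(-90 - 180) = (-25 - 50) - 1/(-270) = -75 - 1*(-1/270) = -75 + 1/270 = -20249/270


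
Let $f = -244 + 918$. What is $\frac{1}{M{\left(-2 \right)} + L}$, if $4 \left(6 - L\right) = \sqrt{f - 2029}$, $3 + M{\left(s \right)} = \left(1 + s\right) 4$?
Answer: $- \frac{16}{1371} + \frac{4 i \sqrt{1355}}{1371} \approx -0.01167 + 0.1074 i$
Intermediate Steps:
$f = 674$
$M{\left(s \right)} = 1 + 4 s$ ($M{\left(s \right)} = -3 + \left(1 + s\right) 4 = -3 + \left(4 + 4 s\right) = 1 + 4 s$)
$L = 6 - \frac{i \sqrt{1355}}{4}$ ($L = 6 - \frac{\sqrt{674 - 2029}}{4} = 6 - \frac{\sqrt{-1355}}{4} = 6 - \frac{i \sqrt{1355}}{4} \approx 6.0 - 9.2026 i$)
$\frac{1}{M{\left(-2 \right)} + L} = \frac{1}{\left(1 + 4 \left(-2\right)\right) + \left(6 - \frac{i \sqrt{1355}}{4}\right)} = \frac{1}{\left(1 - 8\right) + \left(6 - \frac{i \sqrt{1355}}{4}\right)} = \frac{1}{-7 + \left(6 - \frac{i \sqrt{1355}}{4}\right)} = \frac{1}{-1 - \frac{i \sqrt{1355}}{4}}$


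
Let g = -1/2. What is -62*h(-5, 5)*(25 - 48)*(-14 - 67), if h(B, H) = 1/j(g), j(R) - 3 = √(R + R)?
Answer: -173259/5 + 57753*I/5 ≈ -34652.0 + 11551.0*I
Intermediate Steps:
g = -½ (g = -1*½ = -½ ≈ -0.50000)
j(R) = 3 + √2*√R (j(R) = 3 + √(R + R) = 3 + √(2*R) = 3 + √2*√R)
h(B, H) = (3 - I)/10 (h(B, H) = 1/(3 + √2*√(-½)) = 1/(3 + √2*(I*√2/2)) = 1/(3 + I) = (3 - I)/10)
-62*h(-5, 5)*(25 - 48)*(-14 - 67) = -62*(3/10 - I/10)*(25 - 48)*(-14 - 67) = -62*(3/10 - I/10)*(-23*(-81)) = -62*(3/10 - I/10)*1863 = -62*(5589/10 - 1863*I/10) = -173259/5 + 57753*I/5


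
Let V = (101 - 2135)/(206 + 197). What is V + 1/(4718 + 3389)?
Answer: -16489235/3267121 ≈ -5.0470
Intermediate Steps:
V = -2034/403 ≈ -5.0471
V + 1/(4718 + 3389) = -2034/403 + 1/(4718 + 3389) = -2034/403 + 1/8107 = -16489235/3267121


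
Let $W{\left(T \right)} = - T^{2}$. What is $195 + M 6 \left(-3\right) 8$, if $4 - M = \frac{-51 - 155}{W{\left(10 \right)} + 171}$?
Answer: $- \frac{56715}{71} \approx -798.8$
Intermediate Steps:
$M = \frac{490}{71}$ ($M = 4 - \frac{-51 - 155}{- 10^{2} + 171} = 4 - - \frac{206}{\left(-1\right) 100 + 171} = 4 - - \frac{206}{-100 + 171} = 4 - - \frac{206}{71} = 4 + \frac{206}{71} = \frac{490}{71} \approx 6.9014$)
$195 + M 6 \left(-3\right) 8 = 195 + \frac{490 \cdot 6 \left(-3\right) 8}{71} = 195 + \frac{490 \left(\left(-18\right) 8\right)}{71} = 195 + \frac{490}{71} \left(-144\right) = 195 - \frac{70560}{71} = - \frac{56715}{71}$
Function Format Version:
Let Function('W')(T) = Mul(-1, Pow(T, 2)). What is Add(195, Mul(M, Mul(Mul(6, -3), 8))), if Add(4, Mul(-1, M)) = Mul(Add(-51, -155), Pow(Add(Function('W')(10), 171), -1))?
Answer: Rational(-56715, 71) ≈ -798.80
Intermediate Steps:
M = Rational(490, 71) (M = Add(4, Mul(-1, Mul(Add(-51, -155), Pow(Add(Mul(-1, Pow(10, 2)), 171), -1)))) = Add(4, Mul(-1, Mul(-206, Pow(Add(Mul(-1, 100), 171), -1)))) = Add(4, Mul(-1, Mul(-206, Pow(Add(-100, 171), -1)))) = Add(4, Mul(-1, Mul(-206, Pow(71, -1)))) = Add(4, Mul(-1, Mul(-206, Rational(1, 71)))) = Add(4, Mul(-1, Rational(-206, 71))) = Add(4, Rational(206, 71)) = Rational(490, 71) ≈ 6.9014)
Add(195, Mul(M, Mul(Mul(6, -3), 8))) = Add(195, Mul(Rational(490, 71), Mul(Mul(6, -3), 8))) = Add(195, Mul(Rational(490, 71), Mul(-18, 8))) = Add(195, Mul(Rational(490, 71), -144)) = Add(195, Rational(-70560, 71)) = Rational(-56715, 71)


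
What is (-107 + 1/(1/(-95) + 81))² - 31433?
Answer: -1183161967819/59197636 ≈ -19987.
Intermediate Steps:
(-107 + 1/(1/(-95) + 81))² - 31433 = (-107 + 1/(-1/95 + 81))² - 31433 = (-107 + 1/(7694/95))² - 31433 = (-107 + 95/7694)² - 31433 = (-823163/7694)² - 31433 = 677597324569/59197636 - 31433 = -1183161967819/59197636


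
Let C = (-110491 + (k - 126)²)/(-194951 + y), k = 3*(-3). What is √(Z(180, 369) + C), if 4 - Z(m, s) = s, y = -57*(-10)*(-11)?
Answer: I*√14760244300179/201221 ≈ 19.093*I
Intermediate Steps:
y = -6270 (y = 570*(-11) = -6270)
k = -9
Z(m, s) = 4 - s
C = 92266/201221 (C = (-110491 + (-9 - 126)²)/(-194951 - 6270) = (-110491 + (-135)²)/(-201221) = (-110491 + 18225)*(-1/201221) = -92266*(-1/201221) = 92266/201221 ≈ 0.45853)
√(Z(180, 369) + C) = √((4 - 1*369) + 92266/201221) = √((4 - 369) + 92266/201221) = √(-365 + 92266/201221) = √(-73353399/201221) = I*√14760244300179/201221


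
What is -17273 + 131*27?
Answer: -13736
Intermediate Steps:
-17273 + 131*27 = -17273 + 3537 = -13736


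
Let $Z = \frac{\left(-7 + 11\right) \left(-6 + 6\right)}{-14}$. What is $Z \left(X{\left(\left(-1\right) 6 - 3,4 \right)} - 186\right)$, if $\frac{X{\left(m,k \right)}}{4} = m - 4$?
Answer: $0$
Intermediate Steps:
$X{\left(m,k \right)} = -16 + 4 m$ ($X{\left(m,k \right)} = 4 \left(m - 4\right) = 4 \left(-4 + m\right) = -16 + 4 m$)
$Z = 0$ ($Z = 4 \cdot 0 \left(- \frac{1}{14}\right) = 0 \left(- \frac{1}{14}\right) = 0$)
$Z \left(X{\left(\left(-1\right) 6 - 3,4 \right)} - 186\right) = 0 \left(\left(-16 + 4 \left(\left(-1\right) 6 - 3\right)\right) - 186\right) = 0 \left(\left(-16 + 4 \left(-6 - 3\right)\right) - 186\right) = 0 \left(\left(-16 + 4 \left(-9\right)\right) - 186\right) = 0 \left(\left(-16 - 36\right) - 186\right) = 0 \left(-52 - 186\right) = 0 \left(-238\right) = 0$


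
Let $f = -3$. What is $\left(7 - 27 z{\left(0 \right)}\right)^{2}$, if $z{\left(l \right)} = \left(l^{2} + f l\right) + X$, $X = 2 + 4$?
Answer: $24025$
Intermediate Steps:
$X = 6$
$z{\left(l \right)} = 6 + l^{2} - 3 l$ ($z{\left(l \right)} = \left(l^{2} - 3 l\right) + 6 = 6 + l^{2} - 3 l$)
$\left(7 - 27 z{\left(0 \right)}\right)^{2} = \left(7 - 27 \left(6 + 0^{2} - 0\right)\right)^{2} = \left(7 - 27 \left(6 + 0 + 0\right)\right)^{2} = \left(7 - 162\right)^{2} = \left(-155\right)^{2} = 24025$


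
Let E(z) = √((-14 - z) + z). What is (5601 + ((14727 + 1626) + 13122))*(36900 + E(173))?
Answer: 1294304400 + 35076*I*√14 ≈ 1.2943e+9 + 1.3124e+5*I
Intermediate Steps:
E(z) = I*√14 (E(z) = √(-14) = I*√14)
(5601 + ((14727 + 1626) + 13122))*(36900 + E(173)) = (5601 + ((14727 + 1626) + 13122))*(36900 + I*√14) = (5601 + (16353 + 13122))*(36900 + I*√14) = (5601 + 29475)*(36900 + I*√14) = 35076*(36900 + I*√14) = 1294304400 + 35076*I*√14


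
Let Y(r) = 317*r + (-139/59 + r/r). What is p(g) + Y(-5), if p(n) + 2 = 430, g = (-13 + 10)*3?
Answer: -68343/59 ≈ -1158.4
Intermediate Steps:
g = -9 (g = -3*3 = -9)
p(n) = 428 (p(n) = -2 + 430 = 428)
Y(r) = -80/59 + 317*r (Y(r) = 317*r + (-139*1/59 + 1) = 317*r + (-139/59 + 1) = 317*r - 80/59 = -80/59 + 317*r)
p(g) + Y(-5) = 428 + (-80/59 + 317*(-5)) = 428 + (-80/59 - 1585) = 428 - 93595/59 = -68343/59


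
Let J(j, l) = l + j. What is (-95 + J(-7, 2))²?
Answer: 10000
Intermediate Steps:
J(j, l) = j + l
(-95 + J(-7, 2))² = (-95 + (-7 + 2))² = (-95 - 5)² = (-100)² = 10000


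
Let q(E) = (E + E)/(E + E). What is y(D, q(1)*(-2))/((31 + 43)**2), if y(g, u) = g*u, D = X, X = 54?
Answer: -27/1369 ≈ -0.019722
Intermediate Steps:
q(E) = 1 (q(E) = (2*E)/((2*E)) = (2*E)*(1/(2*E)) = 1)
D = 54
y(D, q(1)*(-2))/((31 + 43)**2) = (54*(1*(-2)))/((31 + 43)**2) = (54*(-2))/(74**2) = -108/5476 = -108*1/5476 = -27/1369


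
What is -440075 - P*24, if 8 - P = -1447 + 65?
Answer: -473435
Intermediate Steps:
P = 1390 (P = 8 - (-1447 + 65) = 8 - 1*(-1382) = 8 + 1382 = 1390)
-440075 - P*24 = -440075 - 1390*24 = -440075 - 1*33360 = -440075 - 33360 = -473435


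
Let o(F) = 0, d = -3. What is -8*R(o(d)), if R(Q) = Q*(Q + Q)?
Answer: 0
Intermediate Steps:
R(Q) = 2*Q² (R(Q) = Q*(2*Q) = 2*Q²)
-8*R(o(d)) = -16*0² = -16*0 = -8*0 = 0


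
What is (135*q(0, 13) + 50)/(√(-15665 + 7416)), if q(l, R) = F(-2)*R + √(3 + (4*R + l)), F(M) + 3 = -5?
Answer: 5*I*√8249*(2798 - 27*√55)/8249 ≈ 143.01*I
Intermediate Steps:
F(M) = -8 (F(M) = -3 - 5 = -8)
q(l, R) = √(3 + l + 4*R) - 8*R (q(l, R) = -8*R + √(3 + (4*R + l)) = -8*R + √(3 + (l + 4*R)) = -8*R + √(3 + l + 4*R) = √(3 + l + 4*R) - 8*R)
(135*q(0, 13) + 50)/(√(-15665 + 7416)) = (135*(√(3 + 0 + 4*13) - 8*13) + 50)/(√(-15665 + 7416)) = (135*(√(3 + 0 + 52) - 104) + 50)/(√(-8249)) = (135*(√55 - 104) + 50)/((I*√8249)) = (135*(-104 + √55) + 50)*(-I*√8249/8249) = ((-14040 + 135*√55) + 50)*(-I*√8249/8249) = (-13990 + 135*√55)*(-I*√8249/8249) = -I*√8249*(-13990 + 135*√55)/8249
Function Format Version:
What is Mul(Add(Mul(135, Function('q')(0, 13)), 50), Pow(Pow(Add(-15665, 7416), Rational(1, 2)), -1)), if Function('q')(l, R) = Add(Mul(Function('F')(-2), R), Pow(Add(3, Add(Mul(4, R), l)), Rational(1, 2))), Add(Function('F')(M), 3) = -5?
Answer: Mul(Rational(5, 8249), I, Pow(8249, Rational(1, 2)), Add(2798, Mul(-27, Pow(55, Rational(1, 2))))) ≈ Mul(143.01, I)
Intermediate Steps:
Function('F')(M) = -8 (Function('F')(M) = Add(-3, -5) = -8)
Function('q')(l, R) = Add(Pow(Add(3, l, Mul(4, R)), Rational(1, 2)), Mul(-8, R)) (Function('q')(l, R) = Add(Mul(-8, R), Pow(Add(3, Add(Mul(4, R), l)), Rational(1, 2))) = Add(Mul(-8, R), Pow(Add(3, Add(l, Mul(4, R))), Rational(1, 2))) = Add(Mul(-8, R), Pow(Add(3, l, Mul(4, R)), Rational(1, 2))) = Add(Pow(Add(3, l, Mul(4, R)), Rational(1, 2)), Mul(-8, R)))
Mul(Add(Mul(135, Function('q')(0, 13)), 50), Pow(Pow(Add(-15665, 7416), Rational(1, 2)), -1)) = Mul(Add(Mul(135, Add(Pow(Add(3, 0, Mul(4, 13)), Rational(1, 2)), Mul(-8, 13))), 50), Pow(Pow(Add(-15665, 7416), Rational(1, 2)), -1)) = Mul(Add(Mul(135, Add(Pow(Add(3, 0, 52), Rational(1, 2)), -104)), 50), Pow(Pow(-8249, Rational(1, 2)), -1)) = Mul(Add(Mul(135, Add(Pow(55, Rational(1, 2)), -104)), 50), Pow(Mul(I, Pow(8249, Rational(1, 2))), -1)) = Mul(Add(Mul(135, Add(-104, Pow(55, Rational(1, 2)))), 50), Mul(Rational(-1, 8249), I, Pow(8249, Rational(1, 2)))) = Mul(Add(Add(-14040, Mul(135, Pow(55, Rational(1, 2)))), 50), Mul(Rational(-1, 8249), I, Pow(8249, Rational(1, 2)))) = Mul(Add(-13990, Mul(135, Pow(55, Rational(1, 2)))), Mul(Rational(-1, 8249), I, Pow(8249, Rational(1, 2)))) = Mul(Rational(-1, 8249), I, Pow(8249, Rational(1, 2)), Add(-13990, Mul(135, Pow(55, Rational(1, 2)))))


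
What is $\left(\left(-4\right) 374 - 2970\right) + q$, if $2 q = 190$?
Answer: $-4371$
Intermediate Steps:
$q = 95$ ($q = \frac{1}{2} \cdot 190 = 95$)
$\left(\left(-4\right) 374 - 2970\right) + q = \left(\left(-4\right) 374 - 2970\right) + 95 = \left(-1496 - 2970\right) + 95 = -4466 + 95 = -4371$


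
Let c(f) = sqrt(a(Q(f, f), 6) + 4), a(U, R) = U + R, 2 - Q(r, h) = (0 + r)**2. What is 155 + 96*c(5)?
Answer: 155 + 96*I*sqrt(13) ≈ 155.0 + 346.13*I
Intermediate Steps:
Q(r, h) = 2 - r**2 (Q(r, h) = 2 - (0 + r)**2 = 2 - r**2)
a(U, R) = R + U
c(f) = sqrt(12 - f**2) (c(f) = sqrt((6 + (2 - f**2)) + 4) = sqrt((8 - f**2) + 4) = sqrt(12 - f**2))
155 + 96*c(5) = 155 + 96*sqrt(12 - 1*5**2) = 155 + 96*sqrt(12 - 1*25) = 155 + 96*sqrt(12 - 25) = 155 + 96*sqrt(-13) = 155 + 96*(I*sqrt(13)) = 155 + 96*I*sqrt(13)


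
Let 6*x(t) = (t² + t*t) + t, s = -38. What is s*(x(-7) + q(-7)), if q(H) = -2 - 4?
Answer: -1045/3 ≈ -348.33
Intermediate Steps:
x(t) = t²/3 + t/6 (x(t) = ((t² + t*t) + t)/6 = ((t² + t²) + t)/6 = (2*t² + t)/6 = (t + 2*t²)/6 = t²/3 + t/6)
q(H) = -6
s*(x(-7) + q(-7)) = -38*((⅙)*(-7)*(1 + 2*(-7)) - 6) = -38*((⅙)*(-7)*(1 - 14) - 6) = -38*((⅙)*(-7)*(-13) - 6) = -38*(91/6 - 6) = -38*55/6 = -1045/3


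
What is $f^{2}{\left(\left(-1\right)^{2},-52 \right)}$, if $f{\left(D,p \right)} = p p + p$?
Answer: $7033104$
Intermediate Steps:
$f{\left(D,p \right)} = p + p^{2}$ ($f{\left(D,p \right)} = p^{2} + p = p + p^{2}$)
$f^{2}{\left(\left(-1\right)^{2},-52 \right)} = \left(- 52 \left(1 - 52\right)\right)^{2} = \left(\left(-52\right) \left(-51\right)\right)^{2} = 2652^{2} = 7033104$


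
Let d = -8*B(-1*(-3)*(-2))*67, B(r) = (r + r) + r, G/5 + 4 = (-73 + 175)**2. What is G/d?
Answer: 3250/603 ≈ 5.3897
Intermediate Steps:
G = 52000 (G = -20 + 5*(-73 + 175)**2 = -20 + 5*102**2 = -20 + 5*10404 = -20 + 52020 = 52000)
B(r) = 3*r (B(r) = 2*r + r = 3*r)
d = 9648 (d = -24*-1*(-3)*(-2)*67 = -24*3*(-2)*67 = -24*(-6)*67 = -8*(-18)*67 = 144*67 = 9648)
G/d = 52000/9648 = 52000*(1/9648) = 3250/603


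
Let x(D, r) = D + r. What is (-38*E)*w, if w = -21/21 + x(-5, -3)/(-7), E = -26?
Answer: 988/7 ≈ 141.14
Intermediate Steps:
w = ⅐ (w = -21/21 + (-5 - 3)/(-7) = -21*1/21 - 8*(-⅐) = -1 + 8/7 = ⅐ ≈ 0.14286)
(-38*E)*w = -38*(-26)*(⅐) = 988*(⅐) = 988/7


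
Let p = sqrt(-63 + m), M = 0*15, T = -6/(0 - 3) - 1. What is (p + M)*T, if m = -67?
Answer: I*sqrt(130) ≈ 11.402*I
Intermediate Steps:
T = 1 (T = -6/(-3) - 1 = -1/3*(-6) - 1 = 2 - 1 = 1)
M = 0
p = I*sqrt(130) (p = sqrt(-63 - 67) = sqrt(-130) = I*sqrt(130) ≈ 11.402*I)
(p + M)*T = (I*sqrt(130) + 0)*1 = (I*sqrt(130))*1 = I*sqrt(130)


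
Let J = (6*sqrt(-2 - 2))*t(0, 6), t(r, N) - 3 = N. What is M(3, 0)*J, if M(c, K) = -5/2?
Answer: -270*I ≈ -270.0*I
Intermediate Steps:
M(c, K) = -5/2 (M(c, K) = -5*1/2 = -5/2)
t(r, N) = 3 + N
J = 108*I (J = (6*sqrt(-2 - 2))*(3 + 6) = (6*sqrt(-4))*9 = (6*(2*I))*9 = (12*I)*9 = 108*I ≈ 108.0*I)
M(3, 0)*J = -270*I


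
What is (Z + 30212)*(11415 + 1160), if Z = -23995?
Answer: 78178775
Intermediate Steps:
(Z + 30212)*(11415 + 1160) = (-23995 + 30212)*(11415 + 1160) = 6217*12575 = 78178775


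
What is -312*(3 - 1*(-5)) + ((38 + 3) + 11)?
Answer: -2444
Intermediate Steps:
-312*(3 - 1*(-5)) + ((38 + 3) + 11) = -312*(3 + 5) + (41 + 11) = -312*8 + 52 = -24*104 + 52 = -2496 + 52 = -2444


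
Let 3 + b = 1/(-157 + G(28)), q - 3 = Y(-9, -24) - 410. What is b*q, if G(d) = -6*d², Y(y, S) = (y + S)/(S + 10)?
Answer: 41309180/34027 ≈ 1214.0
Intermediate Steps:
Y(y, S) = (S + y)/(10 + S)
q = -5665/14 (q = 3 + ((-24 - 9)/(10 - 24) - 410) = 3 + (-33/(-14) - 410) = 3 + (-1/14*(-33) - 410) = 3 + (33/14 - 410) = 3 - 5707/14 = -5665/14 ≈ -404.64)
b = -14584/4861 (b = -3 + 1/(-157 - 6*28²) = -3 + 1/(-157 - 6*784) = -3 + 1/(-157 - 4704) = -3 + 1/(-4861) = -3 - 1/4861 = -14584/4861 ≈ -3.0002)
b*q = -14584/4861*(-5665/14) = 41309180/34027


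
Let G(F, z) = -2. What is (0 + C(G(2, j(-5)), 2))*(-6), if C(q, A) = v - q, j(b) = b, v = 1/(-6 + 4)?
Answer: -9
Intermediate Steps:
v = -½ (v = 1/(-2) = -½ ≈ -0.50000)
C(q, A) = -½ - q
(0 + C(G(2, j(-5)), 2))*(-6) = (0 + (-½ - 1*(-2)))*(-6) = (0 + (-½ + 2))*(-6) = (0 + 3/2)*(-6) = (3/2)*(-6) = -9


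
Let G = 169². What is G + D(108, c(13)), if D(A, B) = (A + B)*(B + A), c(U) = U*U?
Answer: 105290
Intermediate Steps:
c(U) = U²
G = 28561
D(A, B) = (A + B)² (D(A, B) = (A + B)*(A + B) = (A + B)²)
G + D(108, c(13)) = 28561 + (108 + 13²)² = 28561 + (108 + 169)² = 28561 + 277² = 28561 + 76729 = 105290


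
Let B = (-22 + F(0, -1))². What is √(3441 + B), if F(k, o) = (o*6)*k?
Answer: 5*√157 ≈ 62.650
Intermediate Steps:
F(k, o) = 6*k*o (F(k, o) = (6*o)*k = 6*k*o)
B = 484 (B = (-22 + 6*0*(-1))² = (-22 + 0)² = (-22)² = 484)
√(3441 + B) = √(3441 + 484) = √3925 = 5*√157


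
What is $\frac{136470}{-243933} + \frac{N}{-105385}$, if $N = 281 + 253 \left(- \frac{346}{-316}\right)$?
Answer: $- \frac{764615203637}{1353895638130} \approx -0.56475$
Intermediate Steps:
$N = \frac{88167}{158}$ ($N = 281 + 253 \left(\left(-346\right) \left(- \frac{1}{316}\right)\right) = 281 + 253 \cdot \frac{173}{158} = 281 + \frac{43769}{158} = \frac{88167}{158} \approx 558.02$)
$\frac{136470}{-243933} + \frac{N}{-105385} = \frac{136470}{-243933} + \frac{88167}{158 \left(-105385\right)} = 136470 \left(- \frac{1}{243933}\right) + \frac{88167}{158} \left(- \frac{1}{105385}\right) = - \frac{45490}{81311} - \frac{88167}{16650830} = - \frac{764615203637}{1353895638130}$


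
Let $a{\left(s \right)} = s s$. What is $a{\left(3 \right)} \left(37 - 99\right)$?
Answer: $-558$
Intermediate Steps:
$a{\left(s \right)} = s^{2}$
$a{\left(3 \right)} \left(37 - 99\right) = 3^{2} \left(37 - 99\right) = 9 \left(-62\right) = -558$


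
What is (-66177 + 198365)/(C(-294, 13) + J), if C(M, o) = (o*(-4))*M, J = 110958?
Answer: 66094/63123 ≈ 1.0471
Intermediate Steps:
C(M, o) = -4*M*o (C(M, o) = (-4*o)*M = -4*M*o)
(-66177 + 198365)/(C(-294, 13) + J) = (-66177 + 198365)/(-4*(-294)*13 + 110958) = 132188/(15288 + 110958) = 132188/126246 = 132188*(1/126246) = 66094/63123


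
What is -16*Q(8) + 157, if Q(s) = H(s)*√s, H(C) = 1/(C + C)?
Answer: 157 - 2*√2 ≈ 154.17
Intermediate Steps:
H(C) = 1/(2*C)
Q(s) = 1/(2*√s) (Q(s) = (1/(2*s))*√s = 1/(2*√s))
-16*Q(8) + 157 = -8/√8 + 157 = -8*√2/4 + 157 = -2*√2 + 157 = 157 - 2*√2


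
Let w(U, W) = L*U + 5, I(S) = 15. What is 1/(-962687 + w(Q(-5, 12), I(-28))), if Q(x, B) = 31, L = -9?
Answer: -1/962961 ≈ -1.0385e-6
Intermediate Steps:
w(U, W) = 5 - 9*U (w(U, W) = -9*U + 5 = 5 - 9*U)
1/(-962687 + w(Q(-5, 12), I(-28))) = 1/(-962687 + (5 - 9*31)) = 1/(-962687 + (5 - 279)) = 1/(-962687 - 274) = 1/(-962961) = -1/962961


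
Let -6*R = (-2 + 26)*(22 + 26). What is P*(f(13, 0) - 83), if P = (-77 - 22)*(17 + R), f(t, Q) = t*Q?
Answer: -1437975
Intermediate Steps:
f(t, Q) = Q*t
R = -192 (R = -(-2 + 26)*(22 + 26)/6 = -4*48 = -⅙*1152 = -192)
P = 17325 (P = (-77 - 22)*(17 - 192) = -99*(-175) = 17325)
P*(f(13, 0) - 83) = 17325*(0*13 - 83) = 17325*(0 - 83) = 17325*(-83) = -1437975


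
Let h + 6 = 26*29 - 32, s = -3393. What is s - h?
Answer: -4109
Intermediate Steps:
h = 716 (h = -6 + (26*29 - 32) = -6 + (754 - 32) = -6 + 722 = 716)
s - h = -3393 - 1*716 = -3393 - 716 = -4109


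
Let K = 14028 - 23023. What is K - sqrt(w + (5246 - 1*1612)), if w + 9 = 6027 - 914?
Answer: -8995 - sqrt(8738) ≈ -9088.5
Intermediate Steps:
w = 5104 (w = -9 + (6027 - 914) = -9 + 5113 = 5104)
K = -8995
K - sqrt(w + (5246 - 1*1612)) = -8995 - sqrt(5104 + (5246 - 1*1612)) = -8995 - sqrt(5104 + (5246 - 1612)) = -8995 - sqrt(5104 + 3634) = -8995 - sqrt(8738)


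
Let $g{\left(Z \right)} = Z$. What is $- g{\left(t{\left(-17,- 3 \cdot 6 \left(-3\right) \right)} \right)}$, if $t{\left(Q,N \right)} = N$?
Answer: $-54$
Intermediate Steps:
$- g{\left(t{\left(-17,- 3 \cdot 6 \left(-3\right) \right)} \right)} = - \left(-3\right) 6 \left(-3\right) = - \left(-3\right) \left(-18\right) = \left(-1\right) 54 = -54$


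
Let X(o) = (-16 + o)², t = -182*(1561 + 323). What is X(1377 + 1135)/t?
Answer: -19968/1099 ≈ -18.169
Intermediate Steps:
t = -342888 (t = -182*1884 = -342888)
X(1377 + 1135)/t = (-16 + (1377 + 1135))²/(-342888) = (-16 + 2512)²*(-1/342888) = 2496²*(-1/342888) = 6230016*(-1/342888) = -19968/1099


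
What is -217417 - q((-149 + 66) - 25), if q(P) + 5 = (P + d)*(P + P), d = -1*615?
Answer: -373580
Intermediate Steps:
d = -615
q(P) = -5 + 2*P*(-615 + P) (q(P) = -5 + (P - 615)*(P + P) = -5 + (-615 + P)*(2*P) = -5 + 2*P*(-615 + P))
-217417 - q((-149 + 66) - 25) = -217417 - (-5 - 1230*((-149 + 66) - 25) + 2*((-149 + 66) - 25)**2) = -217417 - (-5 - 1230*(-83 - 25) + 2*(-83 - 25)**2) = -217417 - (-5 - 1230*(-108) + 2*(-108)**2) = -217417 - (-5 + 132840 + 2*11664) = -217417 - (-5 + 132840 + 23328) = -217417 - 1*156163 = -217417 - 156163 = -373580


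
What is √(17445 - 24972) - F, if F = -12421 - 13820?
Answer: 26241 + I*√7527 ≈ 26241.0 + 86.758*I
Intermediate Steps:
F = -26241
√(17445 - 24972) - F = √(17445 - 24972) - 1*(-26241) = √(-7527) + 26241 = I*√7527 + 26241 = 26241 + I*√7527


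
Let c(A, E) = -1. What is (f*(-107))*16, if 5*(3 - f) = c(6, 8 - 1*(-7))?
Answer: -27392/5 ≈ -5478.4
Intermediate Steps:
f = 16/5 (f = 3 - 1/5*(-1) = 3 + 1/5 = 16/5 ≈ 3.2000)
(f*(-107))*16 = ((16/5)*(-107))*16 = -1712/5*16 = -27392/5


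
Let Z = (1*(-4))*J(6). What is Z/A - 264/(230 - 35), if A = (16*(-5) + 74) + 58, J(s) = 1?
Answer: -93/65 ≈ -1.4308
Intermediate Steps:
Z = -4 (Z = (1*(-4))*1 = -4*1 = -4)
A = 52 (A = (-80 + 74) + 58 = -6 + 58 = 52)
Z/A - 264/(230 - 35) = -4/52 - 264/(230 - 35) = -4*1/52 - 264/195 = -1/13 - 264*1/195 = -1/13 - 88/65 = -93/65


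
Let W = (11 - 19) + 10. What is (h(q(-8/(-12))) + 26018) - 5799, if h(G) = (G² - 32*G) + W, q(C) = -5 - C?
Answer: 183910/9 ≈ 20434.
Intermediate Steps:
W = 2 (W = -8 + 10 = 2)
h(G) = 2 + G² - 32*G (h(G) = (G² - 32*G) + 2 = 2 + G² - 32*G)
(h(q(-8/(-12))) + 26018) - 5799 = ((2 + (-5 - (-8)/(-12))² - 32*(-5 - (-8)/(-12))) + 26018) - 5799 = ((2 + (-5 - (-8)*(-1)/12)² - 32*(-5 - (-8)*(-1)/12)) + 26018) - 5799 = ((2 + (-5 - 1*⅔)² - 32*(-5 - 1*⅔)) + 26018) - 5799 = ((2 + (-5 - ⅔)² - 32*(-5 - ⅔)) + 26018) - 5799 = ((2 + (-17/3)² - 32*(-17/3)) + 26018) - 5799 = ((2 + 289/9 + 544/3) + 26018) - 5799 = (1939/9 + 26018) - 5799 = 236101/9 - 5799 = 183910/9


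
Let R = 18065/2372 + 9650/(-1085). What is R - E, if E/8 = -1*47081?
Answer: 193869107297/514724 ≈ 3.7665e+5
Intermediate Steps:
E = -376648 (E = 8*(-1*47081) = 8*(-47081) = -376648)
R = -657855/514724 (R = 18065*(1/2372) + 9650*(-1/1085) = 18065/2372 - 1930/217 = -657855/514724 ≈ -1.2781)
R - E = -657855/514724 - 1*(-376648) = -657855/514724 + 376648 = 193869107297/514724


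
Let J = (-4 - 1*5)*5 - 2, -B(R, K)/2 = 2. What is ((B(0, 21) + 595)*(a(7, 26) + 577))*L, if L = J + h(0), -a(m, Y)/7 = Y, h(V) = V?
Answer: -10971915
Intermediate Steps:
a(m, Y) = -7*Y
B(R, K) = -4 (B(R, K) = -2*2 = -4)
J = -47 (J = (-4 - 5)*5 - 2 = -9*5 - 2 = -45 - 2 = -47)
L = -47 (L = -47 + 0 = -47)
((B(0, 21) + 595)*(a(7, 26) + 577))*L = ((-4 + 595)*(-7*26 + 577))*(-47) = (591*(-182 + 577))*(-47) = (591*395)*(-47) = 233445*(-47) = -10971915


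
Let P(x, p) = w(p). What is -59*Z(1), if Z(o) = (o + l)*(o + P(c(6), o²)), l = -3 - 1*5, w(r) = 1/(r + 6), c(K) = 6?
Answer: 472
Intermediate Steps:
w(r) = 1/(6 + r)
l = -8 (l = -3 - 5 = -8)
P(x, p) = 1/(6 + p)
Z(o) = (-8 + o)*(o + 1/(6 + o²)) (Z(o) = (o - 8)*(o + 1/(6 + o²)) = (-8 + o)*(o + 1/(6 + o²)))
-59*Z(1) = -59*(-8 + 1 + 1*(-8 + 1)*(6 + 1²))/(6 + 1²) = -59*(-8 + 1 + 1*(-7)*(6 + 1))/(6 + 1) = -59*(-8 + 1 + 1*(-7)*7)/7 = -59*(-8 + 1 - 49)/7 = -59*(-56)/7 = -59*(-8) = 472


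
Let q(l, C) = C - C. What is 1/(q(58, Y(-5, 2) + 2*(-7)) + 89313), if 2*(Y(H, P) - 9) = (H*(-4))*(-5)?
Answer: 1/89313 ≈ 1.1197e-5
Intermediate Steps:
Y(H, P) = 9 + 10*H (Y(H, P) = 9 + ((H*(-4))*(-5))/2 = 9 + (-4*H*(-5))/2 = 9 + (20*H)/2 = 9 + 10*H)
q(l, C) = 0
1/(q(58, Y(-5, 2) + 2*(-7)) + 89313) = 1/(0 + 89313) = 1/89313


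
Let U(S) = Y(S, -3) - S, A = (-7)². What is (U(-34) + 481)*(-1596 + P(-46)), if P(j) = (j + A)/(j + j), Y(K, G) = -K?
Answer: -80612415/92 ≈ -8.7622e+5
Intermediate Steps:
A = 49
U(S) = -2*S (U(S) = -S - S = -2*S)
P(j) = (49 + j)/(2*j) (P(j) = (j + 49)/(j + j) = (49 + j)/((2*j)) = (49 + j)*(1/(2*j)) = (49 + j)/(2*j))
(U(-34) + 481)*(-1596 + P(-46)) = (-2*(-34) + 481)*(-1596 + (½)*(49 - 46)/(-46)) = (68 + 481)*(-1596 + (½)*(-1/46)*3) = 549*(-1596 - 3/92) = 549*(-146835/92) = -80612415/92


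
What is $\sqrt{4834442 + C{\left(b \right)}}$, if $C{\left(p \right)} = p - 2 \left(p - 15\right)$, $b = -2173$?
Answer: $3 \sqrt{537405} \approx 2199.2$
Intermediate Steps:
$C{\left(p \right)} = 30 - p$ ($C{\left(p \right)} = p - 2 \left(-15 + p\right) = p - \left(-30 + 2 p\right) = 30 - p$)
$\sqrt{4834442 + C{\left(b \right)}} = \sqrt{4834442 + \left(30 - -2173\right)} = \sqrt{4834442 + \left(30 + 2173\right)} = \sqrt{4834442 + 2203} = \sqrt{4836645} = 3 \sqrt{537405}$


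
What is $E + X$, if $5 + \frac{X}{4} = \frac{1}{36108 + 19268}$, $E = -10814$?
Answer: $- \frac{149985895}{13844} \approx -10834.0$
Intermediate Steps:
$X = - \frac{276879}{13844}$ ($X = -20 + \frac{4}{36108 + 19268} = -20 + \frac{4}{55376} = -20 + 4 \cdot \frac{1}{55376} = -20 + \frac{1}{13844} = - \frac{276879}{13844} \approx -20.0$)
$E + X = -10814 - \frac{276879}{13844} = - \frac{149985895}{13844}$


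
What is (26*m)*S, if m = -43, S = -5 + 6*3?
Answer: -14534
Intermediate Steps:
S = 13 (S = -5 + 18 = 13)
(26*m)*S = (26*(-43))*13 = -1118*13 = -14534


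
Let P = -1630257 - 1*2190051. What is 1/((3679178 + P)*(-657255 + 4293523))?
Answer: -1/513186502840 ≈ -1.9486e-12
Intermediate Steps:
P = -3820308 (P = -1630257 - 2190051 = -3820308)
1/((3679178 + P)*(-657255 + 4293523)) = 1/((3679178 - 3820308)*(-657255 + 4293523)) = 1/(-141130*3636268) = 1/(-513186502840) = -1/513186502840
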